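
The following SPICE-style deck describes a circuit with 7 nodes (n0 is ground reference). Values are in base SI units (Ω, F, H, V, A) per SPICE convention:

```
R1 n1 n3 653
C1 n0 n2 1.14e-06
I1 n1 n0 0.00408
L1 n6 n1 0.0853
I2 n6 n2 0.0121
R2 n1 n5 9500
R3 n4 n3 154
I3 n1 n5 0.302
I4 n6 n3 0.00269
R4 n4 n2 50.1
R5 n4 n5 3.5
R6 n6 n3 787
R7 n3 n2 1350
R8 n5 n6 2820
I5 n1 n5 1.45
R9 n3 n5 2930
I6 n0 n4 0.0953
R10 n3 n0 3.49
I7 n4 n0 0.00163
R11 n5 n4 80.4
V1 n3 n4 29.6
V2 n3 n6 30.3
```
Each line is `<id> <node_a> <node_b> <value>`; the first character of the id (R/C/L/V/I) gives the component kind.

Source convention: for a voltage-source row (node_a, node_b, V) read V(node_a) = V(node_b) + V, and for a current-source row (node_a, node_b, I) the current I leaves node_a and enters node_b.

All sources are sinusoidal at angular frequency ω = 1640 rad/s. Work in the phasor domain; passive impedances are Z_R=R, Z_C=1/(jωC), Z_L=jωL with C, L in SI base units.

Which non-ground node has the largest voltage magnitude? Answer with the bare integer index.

1

MNA unknowns: 6 node voltages V₁..V_6 plus 2 source currents (V1, V2)
R1: Y=0.001531+0.000j on G[1,3]
C1: Y=0.000+0.001870j on G[0,2]
I1: z[1]−=0.00408, z[0]+=0.00408
L1: Y=0.000-0.007148j on G[6,1]
I2: z[6]−=0.0121, z[2]+=0.0121
R2: Y=0.0001053+0.000j on G[1,5]
R3: Y=0.006494+0.000j on G[4,3]
I3: z[1]−=0.302, z[5]+=0.302
I4: z[6]−=0.00269, z[3]+=0.00269
R4: Y=0.01996+0.000j on G[4,2]
R5: Y=0.2857+0.000j on G[4,5]
R6: Y=0.001271+0.000j on G[6,3]
R7: Y=0.0007407+0.000j on G[3,2]
R8: Y=0.0003546+0.000j on G[5,6]
I5: z[1]−=1.45, z[5]+=1.45
R9: Y=0.0003413+0.000j on G[3,5]
I6: z[0]−=0.0953, z[4]+=0.0953
R10: Y=0.2865+0.000j on G[3,0]
I7: z[4]−=0.00163, z[0]+=0.00163
R11: Y=0.01244+0.000j on G[5,4]
V1: row V3−V4=29.6, i_V1 at 3,4
V2: row V3−V6=30.3, i_V2 at 3,6
solve → V1=-81.98-227.0j, V2=-27.39+2.652j, V3=0.3300+0.1787j, V4=-29.27+0.1787j, V5=-23.40+0.09871j, V6=-29.97+0.1787j
aux → i_V1=-2.075-0.02552j, i_V2=1.598-0.3718j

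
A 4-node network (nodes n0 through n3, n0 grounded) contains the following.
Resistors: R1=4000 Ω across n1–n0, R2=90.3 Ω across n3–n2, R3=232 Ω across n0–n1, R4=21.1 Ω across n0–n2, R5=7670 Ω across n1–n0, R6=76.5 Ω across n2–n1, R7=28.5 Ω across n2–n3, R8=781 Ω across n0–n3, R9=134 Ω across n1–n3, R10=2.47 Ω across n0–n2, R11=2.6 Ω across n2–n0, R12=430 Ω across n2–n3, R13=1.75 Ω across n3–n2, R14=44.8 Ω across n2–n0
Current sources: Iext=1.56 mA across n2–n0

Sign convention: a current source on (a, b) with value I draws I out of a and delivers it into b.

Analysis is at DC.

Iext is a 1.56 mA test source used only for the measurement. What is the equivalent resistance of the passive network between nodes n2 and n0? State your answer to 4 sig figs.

R_eq = 1.157 Ω

Apply KCL at each of the 3 non-ground nodes and solve the resulting linear system.
Node n1: branches {R1, R3, R5, R6, R9} → V_1 = -0.001467
Node n2: branches {R2, R4, R6, R7, R10, R11, R12, R13, R14, Iext} → V_2 = -0.001805
Node n3: branches {R2, R7, R8, R9, R12, R13} → V_3 = -0.001797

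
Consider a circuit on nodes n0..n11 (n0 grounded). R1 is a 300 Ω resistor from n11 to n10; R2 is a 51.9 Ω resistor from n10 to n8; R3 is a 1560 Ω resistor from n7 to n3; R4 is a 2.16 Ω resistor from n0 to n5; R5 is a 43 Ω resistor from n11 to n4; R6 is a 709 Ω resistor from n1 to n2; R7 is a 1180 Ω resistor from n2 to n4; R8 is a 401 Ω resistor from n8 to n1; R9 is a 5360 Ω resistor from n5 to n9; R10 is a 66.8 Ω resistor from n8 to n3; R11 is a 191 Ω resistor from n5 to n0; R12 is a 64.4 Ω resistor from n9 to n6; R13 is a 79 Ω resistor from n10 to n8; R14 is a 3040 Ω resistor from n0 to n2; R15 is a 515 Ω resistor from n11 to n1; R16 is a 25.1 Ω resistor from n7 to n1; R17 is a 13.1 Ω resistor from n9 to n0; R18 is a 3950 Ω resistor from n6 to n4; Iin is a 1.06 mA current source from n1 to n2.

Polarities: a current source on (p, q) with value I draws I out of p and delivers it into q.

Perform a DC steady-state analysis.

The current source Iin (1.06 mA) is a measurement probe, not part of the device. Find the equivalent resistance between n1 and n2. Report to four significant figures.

Element admittances at DC:
  Y(R1) = 0.003333 S between n11,n10
  Y(R2) = 0.01927 S between n10,n8
  Y(R3) = 0.0006410 S between n7,n3
  Y(R4) = 0.4630 S between n0,n5
  Y(R5) = 0.02326 S between n11,n4
  Y(R6) = 0.001410 S between n1,n2
  Y(R7) = 0.0008475 S between n2,n4
  Y(R8) = 0.002494 S between n8,n1
  Y(R9) = 0.0001866 S between n5,n9
  Y(R10) = 0.01497 S between n8,n3
  Y(R11) = 0.005236 S between n5,n0
  Y(R12) = 0.01553 S between n9,n6
  Y(R13) = 0.01266 S between n10,n8
  Y(R14) = 0.0003289 S between n0,n2
  Y(R15) = 0.001942 S between n11,n1
  Y(R16) = 0.03984 S between n7,n1
  Y(R17) = 0.07634 S between n9,n0
  Y(R18) = 0.0002532 S between n6,n4
  Iin: injects 0.00106 A into n2 (from n1)
Assemble and solve the 11×11 MNA system:
  V(n1)=-0.3324  V(n2)=0.1594  V(n3)=-0.2825  V(n4)=-0.2111  V(n5)=-2.729e-07  V(n6)=-0.004061  V(n7)=-0.3316  V(n8)=-0.2803  V(n9)=-0.0006850  V(n10)=-0.2753  V(n11)=-0.2269

R_eq = 463.9 Ω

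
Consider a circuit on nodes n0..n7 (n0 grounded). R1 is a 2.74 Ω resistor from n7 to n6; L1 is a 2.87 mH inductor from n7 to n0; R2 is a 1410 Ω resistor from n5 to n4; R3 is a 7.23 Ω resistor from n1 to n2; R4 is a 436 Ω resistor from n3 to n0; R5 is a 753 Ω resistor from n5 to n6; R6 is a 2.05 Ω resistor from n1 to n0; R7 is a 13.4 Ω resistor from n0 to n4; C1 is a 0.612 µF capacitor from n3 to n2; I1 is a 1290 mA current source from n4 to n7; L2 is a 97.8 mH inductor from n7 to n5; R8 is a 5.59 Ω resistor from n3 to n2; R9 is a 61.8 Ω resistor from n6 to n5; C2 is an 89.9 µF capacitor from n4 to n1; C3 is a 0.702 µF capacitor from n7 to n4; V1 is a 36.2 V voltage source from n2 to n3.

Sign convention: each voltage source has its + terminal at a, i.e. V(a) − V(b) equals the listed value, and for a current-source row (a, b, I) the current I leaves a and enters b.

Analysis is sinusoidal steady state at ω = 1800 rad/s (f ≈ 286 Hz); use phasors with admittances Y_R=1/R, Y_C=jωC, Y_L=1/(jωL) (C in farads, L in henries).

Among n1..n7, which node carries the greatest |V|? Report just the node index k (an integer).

Element admittances at ω=1800 rad/s:
  Y(R1) = 0.3650+0.000j S between n7,n6
  Y(L1) = 0.000-0.1936j S between n7,n0
  Y(R2) = 0.0007092+0.000j S between n5,n4
  Y(R3) = 0.1383+0.000j S between n1,n2
  Y(R4) = 0.002294+0.000j S between n3,n0
  Y(R5) = 0.001328+0.000j S between n5,n6
  Y(R6) = 0.4878+0.000j S between n1,n0
  Y(R7) = 0.07463+0.000j S between n0,n4
  Y(C1) = 0.000+0.001102j S between n3,n2
  I1: injects 1.29 A into n7 (from n4)
  Y(L2) = 0.000-0.005681j S between n7,n5
  Y(R8) = 0.1789+0.000j S between n3,n2
  Y(R9) = 0.01618+0.000j S between n6,n5
  Y(C2) = 0.000+0.1618j S between n4,n1
  Y(C3) = 0.000+0.001264j S between n7,n4
  V1: constraint V(n2)−V(n3) = 36.2
Assemble and solve the 8×8 MNA system:
  V(n1)=-1.824-0.7854j  V(n2)=-1.203-0.7726j  V(n3)=-37.40-0.7726j  V(n4)=-4.202+5.242j  V(n5)=-0.1064+6.555j  V(n6)=0.02610+6.654j  V(n7)=0.03245+6.658j
  i(V1)=-6.562-0.04165j

3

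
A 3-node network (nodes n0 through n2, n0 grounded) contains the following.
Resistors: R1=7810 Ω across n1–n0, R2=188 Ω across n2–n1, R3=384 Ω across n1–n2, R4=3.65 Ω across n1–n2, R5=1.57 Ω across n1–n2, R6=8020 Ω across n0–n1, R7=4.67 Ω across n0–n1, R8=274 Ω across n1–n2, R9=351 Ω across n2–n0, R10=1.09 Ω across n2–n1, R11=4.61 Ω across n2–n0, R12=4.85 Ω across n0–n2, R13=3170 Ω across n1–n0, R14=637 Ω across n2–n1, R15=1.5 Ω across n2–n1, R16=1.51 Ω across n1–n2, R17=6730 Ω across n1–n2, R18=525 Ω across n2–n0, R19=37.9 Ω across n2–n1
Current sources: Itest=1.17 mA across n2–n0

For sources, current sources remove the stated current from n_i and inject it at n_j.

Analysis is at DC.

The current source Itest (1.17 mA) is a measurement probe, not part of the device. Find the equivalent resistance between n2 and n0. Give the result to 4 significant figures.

MNA unknowns: 2 node voltages V₁..V_2
R1: Y=0.0001280 on G[1,0]
R2: Y=0.005319 on G[2,1]
R3: Y=0.002604 on G[1,2]
R4: Y=0.2740 on G[1,2]
R5: Y=0.6369 on G[1,2]
R6: Y=0.0001247 on G[0,1]
R7: Y=0.2141 on G[0,1]
R8: Y=0.003650 on G[1,2]
R9: Y=0.002849 on G[2,0]
R10: Y=0.9174 on G[2,1]
R11: Y=0.2169 on G[2,0]
R12: Y=0.2062 on G[0,2]
R13: Y=0.0003155 on G[1,0]
R14: Y=0.001570 on G[2,1]
R15: Y=0.6667 on G[2,1]
R16: Y=0.6623 on G[1,2]
R17: Y=0.0001486 on G[1,2]
R18: Y=0.001905 on G[2,0]
R19: Y=0.02639 on G[2,1]
Itest: z[2]−=0.00117, z[0]+=0.00117
solve → V1=-0.001743, V2=-0.001860

R_eq = 1.590 Ω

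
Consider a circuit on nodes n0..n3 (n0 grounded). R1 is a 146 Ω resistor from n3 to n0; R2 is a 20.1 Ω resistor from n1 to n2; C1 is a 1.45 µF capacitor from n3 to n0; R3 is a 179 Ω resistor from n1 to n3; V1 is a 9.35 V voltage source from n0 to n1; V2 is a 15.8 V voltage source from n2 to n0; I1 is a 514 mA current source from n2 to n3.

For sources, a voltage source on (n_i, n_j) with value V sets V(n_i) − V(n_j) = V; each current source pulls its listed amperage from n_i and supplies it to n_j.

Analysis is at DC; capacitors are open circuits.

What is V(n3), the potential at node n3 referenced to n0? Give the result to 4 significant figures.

37.13 V

MNA unknowns: 3 node voltages V₁..V_3 plus 2 source currents (V1, V2)
R1: Y=0.006849 on G[3,0]
R2: Y=0.04975 on G[1,2]
C1: Y=0.000 on G[3,0]
R3: Y=0.005587 on G[1,3]
V1: row V0−V1=9.35, i_V1 at 0,1
V2: row V2−V0=15.8, i_V2 at 2,0
I1: z[2]−=0.514, z[3]+=0.514
solve → V1=-9.350, V2=15.80, V3=37.13
aux → i_V1=-1.511, i_V2=-1.765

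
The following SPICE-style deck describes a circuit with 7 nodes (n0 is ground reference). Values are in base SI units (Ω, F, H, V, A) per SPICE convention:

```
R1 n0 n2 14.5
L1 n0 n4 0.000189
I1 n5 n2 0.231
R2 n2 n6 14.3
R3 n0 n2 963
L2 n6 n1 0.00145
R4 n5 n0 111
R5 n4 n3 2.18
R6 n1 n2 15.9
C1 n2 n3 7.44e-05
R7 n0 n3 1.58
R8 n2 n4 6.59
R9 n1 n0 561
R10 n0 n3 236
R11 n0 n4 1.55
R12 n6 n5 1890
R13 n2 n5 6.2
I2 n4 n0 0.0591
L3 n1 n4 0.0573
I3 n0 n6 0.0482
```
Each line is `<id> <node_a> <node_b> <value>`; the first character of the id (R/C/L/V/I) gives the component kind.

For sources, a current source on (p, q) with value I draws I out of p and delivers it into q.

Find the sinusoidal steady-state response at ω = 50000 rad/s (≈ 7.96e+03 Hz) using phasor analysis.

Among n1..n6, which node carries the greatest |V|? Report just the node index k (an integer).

5

Element admittances at ω=50000 rad/s:
  Y(R1) = 0.06897+0.000j S between n0,n2
  Y(L1) = 0.000-0.1058j S between n0,n4
  I1: injects 0.231 A into n2 (from n5)
  Y(R2) = 0.06993+0.000j S between n2,n6
  Y(R3) = 0.001038+0.000j S between n0,n2
  Y(L2) = 0.000-0.01379j S between n6,n1
  Y(R4) = 0.009009+0.000j S between n5,n0
  Y(R5) = 0.4587+0.000j S between n4,n3
  Y(R6) = 0.06289+0.000j S between n1,n2
  Y(C1) = 0.000+3.720j S between n2,n3
  Y(R7) = 0.6329+0.000j S between n0,n3
  Y(R8) = 0.1517+0.000j S between n2,n4
  Y(R9) = 0.001783+0.000j S between n1,n0
  Y(R10) = 0.004237+0.000j S between n0,n3
  Y(R11) = 0.6452+0.000j S between n0,n4
  Y(R12) = 0.0005291+0.000j S between n6,n5
  Y(R13) = 0.1613+0.000j S between n2,n5
  I2: injects 0.0591 A into n0 (from n4)
  Y(L3) = 0.000-0.0003490j S between n1,n4
  I3: injects 0.0482 A into n6 (from n0)
Assemble and solve the 6×6 MNA system:
  V(n1)=0.08142-0.1346j  V(n2)=0.03138-0.01233j  V(n3)=0.03071+0.0006332j  V(n4)=-0.03176-0.003967j  V(n5)=-1.321-0.01133j  V(n6)=0.6592+0.1008j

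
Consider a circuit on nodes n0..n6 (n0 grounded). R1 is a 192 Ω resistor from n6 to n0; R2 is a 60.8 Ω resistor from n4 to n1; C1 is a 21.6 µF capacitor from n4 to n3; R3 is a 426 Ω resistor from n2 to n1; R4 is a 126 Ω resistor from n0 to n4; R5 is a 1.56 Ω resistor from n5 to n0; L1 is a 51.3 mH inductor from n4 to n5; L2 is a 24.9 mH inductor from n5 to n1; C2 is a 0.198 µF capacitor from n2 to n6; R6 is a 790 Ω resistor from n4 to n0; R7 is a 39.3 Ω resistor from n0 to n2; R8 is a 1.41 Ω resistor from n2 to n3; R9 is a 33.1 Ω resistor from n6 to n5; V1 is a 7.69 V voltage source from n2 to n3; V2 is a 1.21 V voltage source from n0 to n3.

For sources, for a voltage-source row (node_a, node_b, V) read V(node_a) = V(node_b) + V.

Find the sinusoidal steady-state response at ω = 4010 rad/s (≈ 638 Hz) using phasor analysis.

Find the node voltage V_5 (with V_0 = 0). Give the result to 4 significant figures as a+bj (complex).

-0.008650+0.01702j V

MNA unknowns: 6 node voltages V₁..V_6 plus 2 source currents (V1, V2)
R1: Y=0.005208+0.000j on G[6,0]
R2: Y=0.01645+0.000j on G[4,1]
C1: Y=0.000+0.08662j on G[4,3]
R3: Y=0.002347+0.000j on G[2,1]
R4: Y=0.007937+0.000j on G[0,4]
R5: Y=0.6410+0.000j on G[5,0]
L1: Y=0.000-0.004861j on G[4,5]
L2: Y=0.000-0.01002j on G[5,1]
C2: Y=0.000+0.0007940j on G[2,6]
R6: Y=0.001266+0.000j on G[4,0]
R7: Y=0.02545+0.000j on G[0,2]
R8: Y=0.7092+0.000j on G[2,3]
R9: Y=0.03021+0.000j on G[6,5]
V1: row V2−V3=7.69, i_V1 at 2,3
V2: row V0−V3=1.21, i_V2 at 0,3
solve → V1=-0.07124-0.3612j, V2=6.480+0.000j, V3=-1.210+0.000j, V4=-1.237-0.3746j, V5=-0.008650+0.01702j, V6=-0.003795+0.1599j
aux → i_V1=-5.634-0.005996j, i_V2=0.1479+0.008296j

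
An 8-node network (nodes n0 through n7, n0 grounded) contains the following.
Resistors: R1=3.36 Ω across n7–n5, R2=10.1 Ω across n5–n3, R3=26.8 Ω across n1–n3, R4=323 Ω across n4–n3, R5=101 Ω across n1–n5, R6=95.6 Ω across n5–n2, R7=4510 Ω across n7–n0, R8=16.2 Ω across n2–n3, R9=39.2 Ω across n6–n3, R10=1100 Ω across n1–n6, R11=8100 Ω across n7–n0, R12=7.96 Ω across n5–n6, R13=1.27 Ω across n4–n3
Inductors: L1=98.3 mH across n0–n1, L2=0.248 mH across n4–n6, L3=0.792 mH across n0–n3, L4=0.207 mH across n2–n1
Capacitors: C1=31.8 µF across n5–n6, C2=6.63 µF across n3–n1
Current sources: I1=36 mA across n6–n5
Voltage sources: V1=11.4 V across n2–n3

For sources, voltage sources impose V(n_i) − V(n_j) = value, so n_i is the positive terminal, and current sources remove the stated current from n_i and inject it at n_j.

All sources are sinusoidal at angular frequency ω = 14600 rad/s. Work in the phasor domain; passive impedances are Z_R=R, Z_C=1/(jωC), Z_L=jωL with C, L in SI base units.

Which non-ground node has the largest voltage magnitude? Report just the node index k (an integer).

Element admittances at ω=14600 rad/s:
  Y(R1) = 0.2976+0.000j S between n7,n5
  Y(L1) = 0.000-0.0006968j S between n0,n1
  Y(R2) = 0.09901+0.000j S between n5,n3
  Y(R3) = 0.03731+0.000j S between n1,n3
  Y(L2) = 0.000-0.2762j S between n4,n6
  Y(R4) = 0.003096+0.000j S between n4,n3
  Y(R5) = 0.009901+0.000j S between n1,n5
  Y(R6) = 0.01046+0.000j S between n5,n2
  Y(R7) = 0.0002217+0.000j S between n7,n0
  Y(R8) = 0.06173+0.000j S between n2,n3
  Y(R9) = 0.02551+0.000j S between n6,n3
  Y(C1) = 0.000+0.4643j S between n5,n6
  I1: injects 0.036 A into n5 (from n6)
  Y(C2) = 0.000+0.09680j S between n3,n1
  Y(R10) = 0.0009091+0.000j S between n1,n6
  Y(R11) = 0.0001235+0.000j S between n7,n0
  Y(L3) = 0.000-0.08648j S between n0,n3
  Y(R12) = 0.1256+0.000j S between n5,n6
  Y(L4) = 0.000-0.3309j S between n2,n1
  Y(R13) = 0.7874+0.000j S between n4,n3
  V1: constraint V(n2)−V(n3) = 11.4
Assemble and solve the 8×8 MNA system:
  V(n1)=15.29-3.111j  V(n2)=11.28+0.02338j  V(n3)=-0.1225+0.02338j  V(n4)=0.1394-0.06415j  V(n5)=0.4236+0.1721j  V(n6)=0.3899+0.6854j  V(n7)=0.4231+0.1719j
  i(V1)=-1.854-1.327j

1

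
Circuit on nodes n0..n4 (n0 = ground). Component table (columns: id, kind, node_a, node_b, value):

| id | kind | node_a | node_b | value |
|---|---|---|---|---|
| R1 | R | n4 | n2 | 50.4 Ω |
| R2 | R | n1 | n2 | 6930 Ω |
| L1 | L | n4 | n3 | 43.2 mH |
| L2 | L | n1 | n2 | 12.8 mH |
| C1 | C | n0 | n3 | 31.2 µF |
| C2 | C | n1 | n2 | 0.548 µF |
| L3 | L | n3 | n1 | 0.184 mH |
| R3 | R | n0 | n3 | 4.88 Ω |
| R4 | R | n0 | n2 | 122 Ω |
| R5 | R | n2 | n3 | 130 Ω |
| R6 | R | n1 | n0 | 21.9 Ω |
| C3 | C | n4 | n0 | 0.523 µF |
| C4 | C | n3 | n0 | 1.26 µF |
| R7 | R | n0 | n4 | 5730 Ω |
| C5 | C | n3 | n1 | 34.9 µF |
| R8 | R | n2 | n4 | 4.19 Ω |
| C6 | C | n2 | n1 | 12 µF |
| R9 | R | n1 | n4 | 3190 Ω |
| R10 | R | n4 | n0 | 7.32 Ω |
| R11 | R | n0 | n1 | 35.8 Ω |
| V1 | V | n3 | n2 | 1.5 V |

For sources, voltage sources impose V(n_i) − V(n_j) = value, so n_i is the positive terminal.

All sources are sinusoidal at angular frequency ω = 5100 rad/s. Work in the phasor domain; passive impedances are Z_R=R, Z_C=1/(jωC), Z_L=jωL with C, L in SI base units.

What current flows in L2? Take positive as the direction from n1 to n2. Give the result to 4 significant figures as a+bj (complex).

Element admittances at ω=5100 rad/s:
  Y(R1) = 0.01984+0.000j S between n4,n2
  Y(R2) = 0.0001443+0.000j S between n1,n2
  Y(L1) = 0.000-0.004539j S between n4,n3
  Y(L2) = 0.000-0.01532j S between n1,n2
  Y(C1) = 0.000+0.1591j S between n0,n3
  Y(C2) = 0.000+0.002795j S between n1,n2
  Y(L3) = 0.000-1.066j S between n3,n1
  Y(R3) = 0.2049+0.000j S between n0,n3
  Y(R4) = 0.008197+0.000j S between n0,n2
  Y(R5) = 0.007692+0.000j S between n2,n3
  Y(R6) = 0.04566+0.000j S between n1,n0
  Y(C3) = 0.000+0.002667j S between n4,n0
  Y(C4) = 0.000+0.006426j S between n3,n0
  Y(R7) = 0.0001745+0.000j S between n0,n4
  Y(C5) = 0.000+0.1780j S between n3,n1
  Y(R8) = 0.2387+0.000j S between n2,n4
  Y(C6) = 0.000+0.06120j S between n2,n1
  Y(R9) = 0.0003135+0.000j S between n1,n4
  Y(R10) = 0.1366+0.000j S between n4,n0
  Y(R11) = 0.02793+0.000j S between n0,n1
  V1: constraint V(n3)−V(n2) = 1.5
Assemble and solve the 5×5 MNA system:
  V(n1)=0.3922-0.1606j  V(n2)=-1.181-0.1255j  V(n3)=0.3193-0.1255j  V(n4)=-0.7722-0.08945j
  i(V1)=-0.1287-0.08690j

-0.0005378-0.02409j A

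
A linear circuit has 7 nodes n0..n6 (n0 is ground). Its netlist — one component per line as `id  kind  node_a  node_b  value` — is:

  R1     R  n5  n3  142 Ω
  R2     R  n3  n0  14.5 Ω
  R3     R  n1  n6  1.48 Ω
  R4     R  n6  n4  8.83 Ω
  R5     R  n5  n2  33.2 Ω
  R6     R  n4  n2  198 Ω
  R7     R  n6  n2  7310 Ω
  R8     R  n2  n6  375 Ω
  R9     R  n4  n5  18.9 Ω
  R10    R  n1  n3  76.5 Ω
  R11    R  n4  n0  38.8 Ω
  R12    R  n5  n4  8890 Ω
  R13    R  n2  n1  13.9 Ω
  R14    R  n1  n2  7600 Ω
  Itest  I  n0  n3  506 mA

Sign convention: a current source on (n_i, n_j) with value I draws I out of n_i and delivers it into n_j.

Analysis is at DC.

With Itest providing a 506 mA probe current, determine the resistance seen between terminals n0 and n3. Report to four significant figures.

R_eq = 12.58 Ω

Element admittances at DC:
  Y(R1) = 0.007042 S between n5,n3
  Y(R2) = 0.06897 S between n3,n0
  Y(R3) = 0.6757 S between n1,n6
  Y(R4) = 0.1133 S between n6,n4
  Y(R5) = 0.03012 S between n5,n2
  Y(R6) = 0.005051 S between n4,n2
  Y(R7) = 0.0001368 S between n6,n2
  Y(R8) = 0.002667 S between n2,n6
  Y(R9) = 0.05291 S between n4,n5
  Y(R10) = 0.01307 S between n1,n3
  Y(R11) = 0.02577 S between n4,n0
  Y(R12) = 0.0001125 S between n5,n4
  Y(R13) = 0.07194 S between n2,n1
  Y(R14) = 0.0001316 S between n1,n2
  Itest: injects 0.506 A into n3 (from n0)
Assemble and solve the 6×6 MNA system:
  V(n1)=3.034  V(n2)=3.012  V(n3)=6.365  V(n4)=2.600  V(n5)=3.032  V(n6)=2.972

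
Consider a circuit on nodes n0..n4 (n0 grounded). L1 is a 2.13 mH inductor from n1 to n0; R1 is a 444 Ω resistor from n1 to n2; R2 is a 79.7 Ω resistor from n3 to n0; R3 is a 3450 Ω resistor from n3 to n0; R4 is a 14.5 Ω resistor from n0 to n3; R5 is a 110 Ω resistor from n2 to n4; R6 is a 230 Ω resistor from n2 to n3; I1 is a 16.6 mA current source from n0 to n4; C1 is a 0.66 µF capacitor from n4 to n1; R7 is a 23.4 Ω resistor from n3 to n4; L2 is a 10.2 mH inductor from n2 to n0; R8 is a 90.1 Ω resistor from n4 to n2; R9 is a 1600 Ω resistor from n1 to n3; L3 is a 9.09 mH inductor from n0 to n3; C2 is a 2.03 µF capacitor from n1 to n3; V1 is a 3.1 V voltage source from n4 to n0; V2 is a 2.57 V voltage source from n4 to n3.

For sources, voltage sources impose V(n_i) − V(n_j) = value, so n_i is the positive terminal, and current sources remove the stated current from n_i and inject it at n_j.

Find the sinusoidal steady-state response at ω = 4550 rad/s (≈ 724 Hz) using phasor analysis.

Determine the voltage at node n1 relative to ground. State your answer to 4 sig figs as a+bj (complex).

-0.1839+0.04561j V

MNA unknowns: 4 node voltages V₁..V_4 plus 2 source currents (V1, V2)
L1: Y=0.000-0.1032j on G[1,0]
R1: Y=0.002252+0.000j on G[1,2]
R2: Y=0.01255+0.000j on G[3,0]
R3: Y=0.0002899+0.000j on G[3,0]
R4: Y=0.06897+0.000j on G[0,3]
R5: Y=0.009091+0.000j on G[2,4]
R6: Y=0.004348+0.000j on G[2,3]
I1: z[0]−=0.0166, z[4]+=0.0166
C1: Y=0.000+0.003003j on G[4,1]
R7: Y=0.04274+0.000j on G[3,4]
L2: Y=0.000-0.02155j on G[2,0]
R8: Y=0.01110+0.000j on G[4,2]
R9: Y=0.0006250+0.000j on G[1,3]
L3: Y=0.000-0.02418j on G[0,3]
C2: Y=0.000+0.009236j on G[1,3]
V1: row V4−V0=3.1, i_V1 at 4,0
V2: row V4−V3=2.57, i_V2 at 4,3
solve → V1=-0.1839+0.04561j, V2=1.460+1.178j, V3=0.5300+0.000j, V4=3.100+0.000j
aux → i_V1=-0.05684+0.02529j, i_V2=-0.06965-0.01137j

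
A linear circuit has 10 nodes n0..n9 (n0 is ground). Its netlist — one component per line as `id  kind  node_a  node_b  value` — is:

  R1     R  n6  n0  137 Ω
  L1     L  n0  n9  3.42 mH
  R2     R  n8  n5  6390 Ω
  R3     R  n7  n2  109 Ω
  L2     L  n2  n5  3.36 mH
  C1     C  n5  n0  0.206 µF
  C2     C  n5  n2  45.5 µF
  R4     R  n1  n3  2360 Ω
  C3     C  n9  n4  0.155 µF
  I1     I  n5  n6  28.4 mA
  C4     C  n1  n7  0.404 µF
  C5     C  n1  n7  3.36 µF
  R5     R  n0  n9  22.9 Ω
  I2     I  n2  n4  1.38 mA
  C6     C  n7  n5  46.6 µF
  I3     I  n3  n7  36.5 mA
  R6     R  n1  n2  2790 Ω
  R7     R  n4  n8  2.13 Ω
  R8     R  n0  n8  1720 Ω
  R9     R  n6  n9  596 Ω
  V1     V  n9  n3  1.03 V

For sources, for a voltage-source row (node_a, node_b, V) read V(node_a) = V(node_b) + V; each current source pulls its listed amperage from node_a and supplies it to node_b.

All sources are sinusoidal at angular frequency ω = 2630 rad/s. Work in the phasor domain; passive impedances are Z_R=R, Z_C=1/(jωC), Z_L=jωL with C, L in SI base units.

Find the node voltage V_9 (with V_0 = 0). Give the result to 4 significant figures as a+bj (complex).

MNA unknowns: 9 node voltages V₁..V_9 plus 1 source current (V1)
R1: Y=0.007299+0.000j on G[6,0]
L1: Y=0.000-0.1112j on G[0,9]
R2: Y=0.0001565+0.000j on G[8,5]
R3: Y=0.009174+0.000j on G[7,2]
L2: Y=0.000-0.1132j on G[2,5]
C1: Y=0.000+0.0005418j on G[5,0]
C2: Y=0.000+0.1197j on G[5,2]
R4: Y=0.0004237+0.000j on G[1,3]
C3: Y=0.000+0.0004077j on G[9,4]
I1: z[5]−=0.0284, z[6]+=0.0284
C4: Y=0.000+0.001063j on G[1,7]
C5: Y=0.000+0.008837j on G[1,7]
R5: Y=0.04367+0.000j on G[0,9]
I2: z[2]−=0.00138, z[4]+=0.00138
C6: Y=0.000+0.1226j on G[7,5]
I3: z[3]−=0.0365, z[7]+=0.0365
R6: Y=0.0003584+0.000j on G[1,2]
R7: Y=0.4695+0.000j on G[4,8]
R8: Y=0.0005814+0.000j on G[0,8]
R9: Y=0.001678+0.000j on G[6,9]
V1: row V9−V3=1.03, i_V1 at 9,3
solve → V1=5.775-5.917j, V2=5.321-6.089j, V3=-1.103-0.2169j, V4=1.867-2.340j, V5=5.508-5.972j, V6=3.150-0.04054j, V7=5.538-6.228j, V8=1.866-2.338j, V9=-0.07324-0.2169j
aux → i_V1=0.03359+0.002415j

-0.07324-0.2169j V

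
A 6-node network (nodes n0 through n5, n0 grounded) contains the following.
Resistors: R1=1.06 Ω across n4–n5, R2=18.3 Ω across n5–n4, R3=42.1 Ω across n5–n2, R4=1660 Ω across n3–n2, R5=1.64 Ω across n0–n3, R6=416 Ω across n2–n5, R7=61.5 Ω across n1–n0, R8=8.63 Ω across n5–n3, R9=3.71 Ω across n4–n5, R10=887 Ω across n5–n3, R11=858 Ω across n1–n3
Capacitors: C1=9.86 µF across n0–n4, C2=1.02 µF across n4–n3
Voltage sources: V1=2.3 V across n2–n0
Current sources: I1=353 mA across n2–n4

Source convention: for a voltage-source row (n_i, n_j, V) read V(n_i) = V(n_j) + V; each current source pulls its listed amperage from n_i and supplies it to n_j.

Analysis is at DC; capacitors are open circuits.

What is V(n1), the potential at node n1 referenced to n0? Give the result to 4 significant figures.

Apply KCL at each of the 5 non-ground nodes and solve the resulting linear system.
Node n1: branches {R7, R11} → V_1 = 0.03584
Node n2: branches {R3, R4, R6, V1, I1} → V_2 = 2.300
Node n3: branches {R4, C2, R5, R8, R10, R11} → V_3 = 0.5358
Node n4: branches {R1, R2, C1, C2, R9, I1} → V_4 = 3.602
Node n5: branches {R1, R2, R3, R6, R8, R9, R10} → V_5 = 3.324
Source currents: i(V1)=-0.3273

0.03584 V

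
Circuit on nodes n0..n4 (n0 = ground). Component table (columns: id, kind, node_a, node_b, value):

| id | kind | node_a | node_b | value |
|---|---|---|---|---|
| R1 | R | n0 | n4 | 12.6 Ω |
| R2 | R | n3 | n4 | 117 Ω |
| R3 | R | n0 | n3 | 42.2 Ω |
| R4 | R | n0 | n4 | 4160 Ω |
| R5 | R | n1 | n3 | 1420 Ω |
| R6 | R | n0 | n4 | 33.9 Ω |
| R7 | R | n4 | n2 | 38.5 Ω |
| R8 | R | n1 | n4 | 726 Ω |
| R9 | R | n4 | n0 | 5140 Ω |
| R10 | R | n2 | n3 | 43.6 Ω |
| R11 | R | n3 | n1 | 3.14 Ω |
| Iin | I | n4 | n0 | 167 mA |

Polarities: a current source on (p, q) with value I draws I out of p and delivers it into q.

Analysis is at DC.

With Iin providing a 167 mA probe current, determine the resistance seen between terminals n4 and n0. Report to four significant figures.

MNA unknowns: 4 node voltages V₁..V_4
R1: Y=0.07937 on G[0,4]
R2: Y=0.008547 on G[3,4]
R3: Y=0.02370 on G[0,3]
R4: Y=0.0002404 on G[0,4]
R5: Y=0.0007042 on G[1,3]
R6: Y=0.02950 on G[0,4]
R7: Y=0.02597 on G[4,2]
R8: Y=0.001377 on G[1,4]
R9: Y=0.0001946 on G[4,0]
R10: Y=0.02294 on G[2,3]
R11: Y=0.3185 on G[3,1]
Iin: z[4]−=0.167, z[0]+=0.167
solve → V1=-0.6705, V2=-1.048, V3=-0.6675, V4=-1.383

R_eq = 8.283 Ω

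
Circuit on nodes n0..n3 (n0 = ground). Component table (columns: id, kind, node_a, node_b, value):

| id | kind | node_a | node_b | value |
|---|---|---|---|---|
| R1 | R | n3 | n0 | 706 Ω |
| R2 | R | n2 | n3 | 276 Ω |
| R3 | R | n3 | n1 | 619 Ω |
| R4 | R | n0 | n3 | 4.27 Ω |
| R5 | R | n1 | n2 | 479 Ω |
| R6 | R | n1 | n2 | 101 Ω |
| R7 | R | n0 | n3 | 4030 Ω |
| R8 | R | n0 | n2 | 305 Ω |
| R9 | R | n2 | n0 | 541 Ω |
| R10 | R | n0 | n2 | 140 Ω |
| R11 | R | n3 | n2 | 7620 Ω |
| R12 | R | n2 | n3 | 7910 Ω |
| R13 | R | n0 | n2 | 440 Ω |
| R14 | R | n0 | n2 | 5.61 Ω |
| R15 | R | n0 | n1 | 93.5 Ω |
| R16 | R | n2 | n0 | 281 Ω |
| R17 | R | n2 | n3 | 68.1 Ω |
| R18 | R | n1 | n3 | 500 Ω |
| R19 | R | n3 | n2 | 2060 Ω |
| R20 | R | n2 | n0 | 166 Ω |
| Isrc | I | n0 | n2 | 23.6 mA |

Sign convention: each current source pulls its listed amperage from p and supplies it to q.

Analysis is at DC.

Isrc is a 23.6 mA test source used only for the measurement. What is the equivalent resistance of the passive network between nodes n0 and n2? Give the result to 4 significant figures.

Element admittances at DC:
  Y(R1) = 0.001416 S between n3,n0
  Y(R2) = 0.003623 S between n2,n3
  Y(R3) = 0.001616 S between n3,n1
  Y(R4) = 0.2342 S between n0,n3
  Y(R5) = 0.002088 S between n1,n2
  Y(R6) = 0.009901 S between n1,n2
  Y(R7) = 0.0002481 S between n0,n3
  Y(R8) = 0.003279 S between n0,n2
  Y(R9) = 0.001848 S between n2,n0
  Y(R10) = 0.007143 S between n0,n2
  Y(R11) = 0.0001312 S between n3,n2
  Y(R12) = 0.0001264 S between n2,n3
  Y(R13) = 0.002273 S between n0,n2
  Y(R14) = 0.1783 S between n0,n2
  Y(R15) = 0.01070 S between n0,n1
  Y(R16) = 0.003559 S between n2,n0
  Y(R17) = 0.01468 S between n2,n3
  Y(R18) = 0.002000 S between n1,n3
  Y(R19) = 0.0004854 S between n3,n2
  Y(R20) = 0.006024 S between n2,n0
  Isrc: injects 0.0236 A into n2 (from n0)
Assemble and solve the 3×3 MNA system:
  V(n1)=0.04869  V(n2)=0.1043  V(n3)=0.008366

R_eq = 4.419 Ω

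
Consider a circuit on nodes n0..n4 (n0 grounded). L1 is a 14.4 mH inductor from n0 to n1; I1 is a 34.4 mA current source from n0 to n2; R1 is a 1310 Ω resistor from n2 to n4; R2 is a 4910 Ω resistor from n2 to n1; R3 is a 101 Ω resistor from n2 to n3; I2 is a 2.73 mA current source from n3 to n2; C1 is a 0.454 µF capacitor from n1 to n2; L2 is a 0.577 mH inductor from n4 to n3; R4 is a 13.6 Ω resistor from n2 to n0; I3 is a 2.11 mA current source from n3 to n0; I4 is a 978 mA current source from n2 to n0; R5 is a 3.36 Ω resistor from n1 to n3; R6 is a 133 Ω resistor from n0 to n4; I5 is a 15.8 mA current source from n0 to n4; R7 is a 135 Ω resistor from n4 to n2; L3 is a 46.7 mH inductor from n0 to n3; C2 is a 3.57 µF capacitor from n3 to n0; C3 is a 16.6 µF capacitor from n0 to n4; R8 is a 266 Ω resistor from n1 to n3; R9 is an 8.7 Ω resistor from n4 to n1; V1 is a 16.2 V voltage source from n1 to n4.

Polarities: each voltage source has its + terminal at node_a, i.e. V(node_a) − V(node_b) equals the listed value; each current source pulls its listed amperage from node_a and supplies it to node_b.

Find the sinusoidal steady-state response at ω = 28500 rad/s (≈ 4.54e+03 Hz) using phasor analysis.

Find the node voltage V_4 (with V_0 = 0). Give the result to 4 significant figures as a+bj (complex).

MNA unknowns: 4 node voltages V₁..V_4 plus 1 source current (V1)
L1: Y=0.000-0.002437j on G[0,1]
I1: z[0]−=0.0344, z[2]+=0.0344
R1: Y=0.0007634+0.000j on G[2,4]
R2: Y=0.0002037+0.000j on G[2,1]
R3: Y=0.009901+0.000j on G[2,3]
I2: z[3]−=0.00273, z[2]+=0.00273
C1: Y=0.000+0.01294j on G[1,2]
L2: Y=0.000-0.06081j on G[4,3]
R4: Y=0.07353+0.000j on G[2,0]
I3: z[3]−=0.00211, z[0]+=0.00211
I4: z[2]−=0.978, z[0]+=0.978
R5: Y=0.2976+0.000j on G[1,3]
R6: Y=0.007519+0.000j on G[0,4]
I5: z[0]−=0.0158, z[4]+=0.0158
R7: Y=0.007407+0.000j on G[4,2]
L3: Y=0.000-0.0007513j on G[0,3]
C2: Y=0.000+0.1017j on G[3,0]
C3: Y=0.000+0.4731j on G[0,4]
R8: Y=0.003759+0.000j on G[1,3]
R9: Y=0.1149+0.000j on G[4,1]
V1: row V1−V4=16.2, i_V1 at 1,4
solve → V1=13.11+0.6184j, V2=-8.797+3.111j, V3=12.48-0.3096j, V4=-3.090+0.6184j
aux → i_V1=-2.091-0.5307j

-3.090+0.6184j V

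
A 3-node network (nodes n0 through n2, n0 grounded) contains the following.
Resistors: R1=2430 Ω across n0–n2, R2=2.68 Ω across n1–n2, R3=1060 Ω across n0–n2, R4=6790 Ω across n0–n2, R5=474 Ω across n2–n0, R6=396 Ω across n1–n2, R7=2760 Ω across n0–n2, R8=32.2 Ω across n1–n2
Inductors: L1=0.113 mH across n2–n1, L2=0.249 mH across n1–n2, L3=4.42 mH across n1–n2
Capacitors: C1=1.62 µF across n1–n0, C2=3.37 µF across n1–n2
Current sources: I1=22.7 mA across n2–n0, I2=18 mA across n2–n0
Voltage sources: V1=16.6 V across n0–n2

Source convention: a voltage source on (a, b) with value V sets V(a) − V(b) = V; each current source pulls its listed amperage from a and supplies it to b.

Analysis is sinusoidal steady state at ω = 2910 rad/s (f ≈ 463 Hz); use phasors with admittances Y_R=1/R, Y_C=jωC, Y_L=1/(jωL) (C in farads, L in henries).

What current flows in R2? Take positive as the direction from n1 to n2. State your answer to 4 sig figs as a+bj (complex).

Element admittances at ω=2910 rad/s:
  Y(R1) = 0.0004115+0.000j S between n0,n2
  Y(R2) = 0.3731+0.000j S between n1,n2
  Y(L1) = 0.000-3.041j S between n2,n1
  Y(C1) = 0.000+0.004714j S between n1,n0
  Y(R3) = 0.0009434+0.000j S between n0,n2
  I1: injects 0.0227 A into n0 (from n2)
  Y(L2) = 0.000-1.380j S between n1,n2
  Y(C2) = 0.000+0.009807j S between n1,n2
  Y(R4) = 0.0001473+0.000j S between n0,n2
  Y(R5) = 0.002110+0.000j S between n2,n0
  Y(L3) = 0.000-0.07775j S between n1,n2
  Y(R6) = 0.002525+0.000j S between n1,n2
  Y(R7) = 0.0003623+0.000j S between n0,n2
  Y(R8) = 0.03106+0.000j S between n1,n2
  I2: injects 0.018 A into n0 (from n2)
  V1: constraint V(n0)−V(n2) = 16.6
Assemble and solve the 3×3 MNA system:
  V(n1)=-16.62+0.001570j  V(n2)=-16.60+0.000j
  i(V1)=-0.02528-0.07834j

-0.006458+0.0005857j A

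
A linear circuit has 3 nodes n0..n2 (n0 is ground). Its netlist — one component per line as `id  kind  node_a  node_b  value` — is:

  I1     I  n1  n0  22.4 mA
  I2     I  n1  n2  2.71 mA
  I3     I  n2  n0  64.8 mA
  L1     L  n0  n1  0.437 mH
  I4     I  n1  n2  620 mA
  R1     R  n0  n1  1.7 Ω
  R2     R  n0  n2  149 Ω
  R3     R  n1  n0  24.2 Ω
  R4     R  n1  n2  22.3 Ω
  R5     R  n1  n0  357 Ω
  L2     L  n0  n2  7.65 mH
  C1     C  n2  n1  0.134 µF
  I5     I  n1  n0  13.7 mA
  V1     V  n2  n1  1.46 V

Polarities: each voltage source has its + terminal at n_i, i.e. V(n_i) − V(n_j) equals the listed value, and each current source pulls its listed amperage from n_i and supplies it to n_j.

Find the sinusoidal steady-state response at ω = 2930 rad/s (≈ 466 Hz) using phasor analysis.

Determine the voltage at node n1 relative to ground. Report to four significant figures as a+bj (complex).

-0.1142-0.04566j V

Element admittances at ω=2930 rad/s:
  I1: injects 0.0224 A into n0 (from n1)
  I2: injects 0.00271 A into n2 (from n1)
  I3: injects 0.0648 A into n0 (from n2)
  Y(L1) = 0.000-0.7810j S between n0,n1
  I4: injects 0.62 A into n2 (from n1)
  Y(R1) = 0.5882+0.000j S between n0,n1
  Y(R2) = 0.006711+0.000j S between n0,n2
  Y(R3) = 0.04132+0.000j S between n1,n0
  Y(R4) = 0.04484+0.000j S between n1,n2
  Y(R5) = 0.002801+0.000j S between n1,n0
  Y(L2) = 0.000-0.04461j S between n0,n2
  Y(C1) = 0.000+0.0003926j S between n2,n1
  I5: injects 0.0137 A into n0 (from n1)
  V1: constraint V(n2)−V(n1) = 1.46
Assemble and solve the 3×3 MNA system:
  V(n1)=-0.1142-0.04566j  V(n2)=1.346-0.04566j
  i(V1)=0.4854+0.05977j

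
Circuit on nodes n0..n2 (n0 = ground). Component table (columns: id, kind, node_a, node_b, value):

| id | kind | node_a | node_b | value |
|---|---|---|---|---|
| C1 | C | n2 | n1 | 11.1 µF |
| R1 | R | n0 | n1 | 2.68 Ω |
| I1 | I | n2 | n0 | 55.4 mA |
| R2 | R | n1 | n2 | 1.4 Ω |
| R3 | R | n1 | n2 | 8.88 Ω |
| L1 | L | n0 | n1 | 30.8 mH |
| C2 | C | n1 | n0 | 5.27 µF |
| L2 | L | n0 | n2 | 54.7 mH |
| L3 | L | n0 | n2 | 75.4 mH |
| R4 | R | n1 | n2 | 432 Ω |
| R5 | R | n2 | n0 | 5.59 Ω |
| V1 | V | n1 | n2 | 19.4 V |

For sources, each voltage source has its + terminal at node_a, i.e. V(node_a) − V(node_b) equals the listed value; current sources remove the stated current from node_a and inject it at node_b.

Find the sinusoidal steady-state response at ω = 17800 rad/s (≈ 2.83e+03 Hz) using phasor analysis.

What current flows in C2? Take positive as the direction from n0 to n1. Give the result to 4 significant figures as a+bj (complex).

-0.09806-0.5643j A

Element admittances at ω=17800 rad/s:
  Y(C1) = 0.000+0.1976j S between n2,n1
  Y(R1) = 0.3731+0.000j S between n0,n1
  I1: injects 0.0554 A into n0 (from n2)
  Y(R2) = 0.7143+0.000j S between n1,n2
  Y(R3) = 0.1126+0.000j S between n1,n2
  Y(L1) = 0.000-0.001824j S between n0,n1
  Y(C2) = 0.000+0.09381j S between n1,n0
  Y(L2) = 0.000-0.001027j S between n0,n2
  Y(L3) = 0.000-0.0007451j S between n0,n2
  Y(R4) = 0.002315+0.000j S between n1,n2
  Y(R5) = 0.1789+0.000j S between n2,n0
  V1: constraint V(n1)−V(n2) = 19.4
Assemble and solve the 3×3 MNA system:
  V(n1)=6.016-1.045j  V(n2)=-13.38-1.045j
  i(V1)=-18.43-3.996j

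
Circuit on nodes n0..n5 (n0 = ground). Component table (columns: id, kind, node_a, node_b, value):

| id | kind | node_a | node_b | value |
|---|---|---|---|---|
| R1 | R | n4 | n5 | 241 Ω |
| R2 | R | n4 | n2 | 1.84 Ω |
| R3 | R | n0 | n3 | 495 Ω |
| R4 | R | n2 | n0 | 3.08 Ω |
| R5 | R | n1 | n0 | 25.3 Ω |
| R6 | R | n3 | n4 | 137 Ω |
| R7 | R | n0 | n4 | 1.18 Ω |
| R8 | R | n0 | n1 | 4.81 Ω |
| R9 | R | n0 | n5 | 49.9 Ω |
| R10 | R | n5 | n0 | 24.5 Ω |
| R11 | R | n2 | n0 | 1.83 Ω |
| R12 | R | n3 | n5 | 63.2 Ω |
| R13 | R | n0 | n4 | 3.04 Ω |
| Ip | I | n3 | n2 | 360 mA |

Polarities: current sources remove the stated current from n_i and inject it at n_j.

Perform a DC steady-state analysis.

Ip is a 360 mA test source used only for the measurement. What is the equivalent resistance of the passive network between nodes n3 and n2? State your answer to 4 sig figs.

MNA unknowns: 5 node voltages V₁..V_5
R1: Y=0.004149 on G[4,5]
R2: Y=0.5435 on G[4,2]
R3: Y=0.002020 on G[0,3]
R4: Y=0.3247 on G[2,0]
R5: Y=0.03953 on G[1,0]
R6: Y=0.007299 on G[3,4]
R7: Y=0.8475 on G[0,4]
R8: Y=0.2079 on G[0,1]
R9: Y=0.02004 on G[0,5]
R10: Y=0.04082 on G[5,0]
R11: Y=0.5464 on G[2,0]
R12: Y=0.01582 on G[3,5]
R13: Y=0.3289 on G[0,4]
Ip: z[3]−=0.36, z[2]+=0.36
solve → V1=0.000, V2=0.2560, V3=-16.33, V4=0.003847, V5=-3.196

R_eq = 46.07 Ω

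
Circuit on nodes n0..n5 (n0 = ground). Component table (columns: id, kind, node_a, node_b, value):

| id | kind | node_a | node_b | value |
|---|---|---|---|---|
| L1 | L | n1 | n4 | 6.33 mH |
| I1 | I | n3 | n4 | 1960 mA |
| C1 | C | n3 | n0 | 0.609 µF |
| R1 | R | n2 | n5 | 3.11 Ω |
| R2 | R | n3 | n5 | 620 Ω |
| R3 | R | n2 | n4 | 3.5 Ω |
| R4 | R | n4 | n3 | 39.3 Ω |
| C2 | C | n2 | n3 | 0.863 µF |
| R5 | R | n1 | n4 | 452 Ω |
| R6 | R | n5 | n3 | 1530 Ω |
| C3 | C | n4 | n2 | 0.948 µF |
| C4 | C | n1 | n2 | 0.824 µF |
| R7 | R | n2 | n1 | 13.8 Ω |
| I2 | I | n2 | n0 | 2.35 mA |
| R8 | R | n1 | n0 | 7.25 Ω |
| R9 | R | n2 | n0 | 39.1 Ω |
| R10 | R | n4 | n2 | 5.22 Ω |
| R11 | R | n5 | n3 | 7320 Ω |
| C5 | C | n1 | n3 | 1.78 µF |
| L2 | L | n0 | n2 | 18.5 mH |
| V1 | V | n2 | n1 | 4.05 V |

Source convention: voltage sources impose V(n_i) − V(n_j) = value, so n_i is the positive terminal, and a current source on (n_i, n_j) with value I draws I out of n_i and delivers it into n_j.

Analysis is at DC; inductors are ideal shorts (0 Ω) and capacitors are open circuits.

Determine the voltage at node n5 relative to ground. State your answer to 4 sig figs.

-0.5499 V

Apply KCL at each of the 5 non-ground nodes and solve the resulting linear system.
Node n1: branches {L1, R5, C4, R7, R8, C5, V1} → V_1 = -4.050
Node n2: branches {R1, R3, C2, C3, C4, R7, I2, R9, R10, L2, V1} → V_2 = 0.000
Node n3: branches {I1, C1, R2, R4, C2, R6, R11, C5} → V_3 = -74.13
Node n4: branches {L1, I1, R3, R4, R5, C3, R10} → V_4 = -4.050
Node n5: branches {R1, R2, R6, R11} → V_5 = -0.5499
Source currents: i(L1)=-2.110, i(L2)=-0.5563, i(V1)=-2.962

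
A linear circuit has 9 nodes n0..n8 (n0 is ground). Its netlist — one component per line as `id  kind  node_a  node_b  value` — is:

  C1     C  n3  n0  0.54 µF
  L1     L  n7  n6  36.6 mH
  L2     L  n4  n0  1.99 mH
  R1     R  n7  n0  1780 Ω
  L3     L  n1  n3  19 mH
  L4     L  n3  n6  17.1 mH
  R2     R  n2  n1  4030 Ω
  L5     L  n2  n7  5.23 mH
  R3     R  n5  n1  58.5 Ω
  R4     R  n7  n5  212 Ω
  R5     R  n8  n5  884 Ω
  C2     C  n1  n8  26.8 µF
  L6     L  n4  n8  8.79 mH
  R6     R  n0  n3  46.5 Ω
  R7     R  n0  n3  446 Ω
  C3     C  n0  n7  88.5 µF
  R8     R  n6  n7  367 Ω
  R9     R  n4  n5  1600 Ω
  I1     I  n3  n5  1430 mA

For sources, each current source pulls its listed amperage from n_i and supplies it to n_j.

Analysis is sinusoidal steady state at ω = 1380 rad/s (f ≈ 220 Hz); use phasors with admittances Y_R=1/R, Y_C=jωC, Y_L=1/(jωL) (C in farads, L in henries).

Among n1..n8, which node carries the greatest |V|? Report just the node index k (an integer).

5

Apply KCL at each of the 8 non-ground nodes and solve the resulting linear system.
Node n1: branches {L3, R2, R3, C2} → V_1 = 6.161+0.5803j
Node n2: branches {R2, L5} → V_2 = 0.6088+0.3027j
Node n3: branches {C1, L3, L4, R6, R7, I1} → V_3 = -7.055-24.08j
Node n4: branches {L2, L6, R9} → V_4 = -1.380+0.5080j
Node n5: branches {R3, R4, R5, R9, I1} → V_5 = 64.87+0.6010j
Node n6: branches {L1, L4, R8} → V_6 = -5.331-16.06j
Node n7: branches {L1, R1, L5, R4, C3, R8} → V_7 = 0.6093+0.2927j
Node n8: branches {R5, C2, L6} → V_8 = -7.475+2.250j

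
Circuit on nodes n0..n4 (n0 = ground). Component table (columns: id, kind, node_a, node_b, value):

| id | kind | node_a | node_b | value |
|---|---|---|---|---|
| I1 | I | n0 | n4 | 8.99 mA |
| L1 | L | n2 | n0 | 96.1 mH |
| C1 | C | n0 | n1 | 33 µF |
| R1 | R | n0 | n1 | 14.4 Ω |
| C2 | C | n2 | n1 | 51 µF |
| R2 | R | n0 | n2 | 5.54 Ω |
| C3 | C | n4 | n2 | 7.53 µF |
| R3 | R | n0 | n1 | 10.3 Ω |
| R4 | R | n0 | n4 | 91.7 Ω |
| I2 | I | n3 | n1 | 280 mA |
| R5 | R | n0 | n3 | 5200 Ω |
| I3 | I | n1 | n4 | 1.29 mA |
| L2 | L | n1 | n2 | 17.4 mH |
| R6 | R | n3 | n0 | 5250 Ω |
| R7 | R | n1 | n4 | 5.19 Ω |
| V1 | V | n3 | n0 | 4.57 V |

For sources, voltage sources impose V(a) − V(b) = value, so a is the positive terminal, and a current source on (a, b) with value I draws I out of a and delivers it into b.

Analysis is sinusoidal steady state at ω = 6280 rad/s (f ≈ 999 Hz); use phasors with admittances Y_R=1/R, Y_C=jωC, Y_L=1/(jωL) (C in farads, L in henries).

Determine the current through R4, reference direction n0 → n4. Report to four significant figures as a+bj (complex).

Element admittances at ω=6280 rad/s:
  I1: injects 0.00899 A into n4 (from n0)
  Y(L1) = 0.000-0.001657j S between n2,n0
  Y(C1) = 0.000+0.2072j S between n0,n1
  Y(R1) = 0.06944+0.000j S between n0,n1
  Y(C2) = 0.000+0.3203j S between n2,n1
  Y(R2) = 0.1805+0.000j S between n0,n2
  Y(C3) = 0.000+0.04729j S between n4,n2
  Y(R3) = 0.09709+0.000j S between n0,n1
  Y(R4) = 0.01091+0.000j S between n0,n4
  I2: injects 0.28 A into n1 (from n3)
  Y(R5) = 0.0001923+0.000j S between n0,n3
  I3: injects 0.00129 A into n4 (from n1)
  Y(L2) = 0.000-0.009151j S between n1,n2
  Y(R6) = 0.0001905+0.000j S between n3,n0
  Y(R7) = 0.1927+0.000j S between n1,n4
  V1: constraint V(n3)−V(n0) = 4.57
Assemble and solve the 5×5 MNA system:
  V(n1)=0.5135-0.4478j  V(n2)=0.5856-0.1470j  V(n3)=4.570+0.000j  V(n4)=0.4781-0.3988j
  i(V1)=-0.2817+0.000j

-0.005213+0.004349j A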